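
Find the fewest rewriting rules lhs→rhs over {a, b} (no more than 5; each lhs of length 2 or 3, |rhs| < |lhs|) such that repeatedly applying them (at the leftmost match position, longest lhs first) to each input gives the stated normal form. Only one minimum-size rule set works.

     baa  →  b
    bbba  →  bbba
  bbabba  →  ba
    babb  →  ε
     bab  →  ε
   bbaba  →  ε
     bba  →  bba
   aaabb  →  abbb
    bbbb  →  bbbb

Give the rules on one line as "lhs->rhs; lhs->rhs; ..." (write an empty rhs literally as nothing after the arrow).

aa->; aaa->ab; aab->; bab->aa

  | baa => b
  | bbba
  | bbabba => baaba => ba
  | babb => aab => ε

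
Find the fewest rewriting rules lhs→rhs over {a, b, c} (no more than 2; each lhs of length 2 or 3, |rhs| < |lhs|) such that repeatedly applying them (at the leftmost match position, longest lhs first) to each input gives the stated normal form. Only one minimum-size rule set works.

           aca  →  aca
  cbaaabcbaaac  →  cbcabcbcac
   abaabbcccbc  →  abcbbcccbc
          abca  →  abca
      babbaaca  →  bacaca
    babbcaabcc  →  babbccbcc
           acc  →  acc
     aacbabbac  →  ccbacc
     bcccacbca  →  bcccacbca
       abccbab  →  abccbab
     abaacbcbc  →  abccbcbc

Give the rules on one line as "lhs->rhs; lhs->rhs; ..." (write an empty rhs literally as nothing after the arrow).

  | aca
  | cbaaabcbaaac => cbcabcbaaac => cbcabcbcac
  | abaabbcccbc => abcbbcccbc
  | abca

aa->c; bba->c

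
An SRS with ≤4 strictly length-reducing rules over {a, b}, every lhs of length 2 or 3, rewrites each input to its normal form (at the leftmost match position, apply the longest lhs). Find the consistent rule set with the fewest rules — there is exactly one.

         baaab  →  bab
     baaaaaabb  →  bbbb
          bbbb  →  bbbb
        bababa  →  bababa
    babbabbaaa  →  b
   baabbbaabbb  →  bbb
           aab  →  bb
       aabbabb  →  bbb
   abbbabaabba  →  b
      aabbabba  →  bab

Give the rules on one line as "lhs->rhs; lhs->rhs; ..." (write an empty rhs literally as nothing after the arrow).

  | baaab => bab
  | baaaaaabb => baaaabb => baabb => bbbb
  | bbbb
  | bababa

aa->b; aaa->a; abb->b; bba->ab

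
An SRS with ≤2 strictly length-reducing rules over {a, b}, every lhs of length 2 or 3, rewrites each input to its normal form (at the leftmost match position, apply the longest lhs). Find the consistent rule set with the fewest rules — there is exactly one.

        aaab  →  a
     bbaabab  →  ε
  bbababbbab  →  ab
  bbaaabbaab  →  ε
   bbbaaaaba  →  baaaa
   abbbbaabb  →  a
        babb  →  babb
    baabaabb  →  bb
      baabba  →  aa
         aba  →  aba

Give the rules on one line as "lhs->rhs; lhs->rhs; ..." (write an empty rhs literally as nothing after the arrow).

aab->; bba->aa

  | aaab => a
  | bbaabab => aaabab => aab => ε
  | bbababbbab => aababbbab => abbbab => abaab => ab
  | bbaaabbaab => aaaabbaab => aabaab => aab => ε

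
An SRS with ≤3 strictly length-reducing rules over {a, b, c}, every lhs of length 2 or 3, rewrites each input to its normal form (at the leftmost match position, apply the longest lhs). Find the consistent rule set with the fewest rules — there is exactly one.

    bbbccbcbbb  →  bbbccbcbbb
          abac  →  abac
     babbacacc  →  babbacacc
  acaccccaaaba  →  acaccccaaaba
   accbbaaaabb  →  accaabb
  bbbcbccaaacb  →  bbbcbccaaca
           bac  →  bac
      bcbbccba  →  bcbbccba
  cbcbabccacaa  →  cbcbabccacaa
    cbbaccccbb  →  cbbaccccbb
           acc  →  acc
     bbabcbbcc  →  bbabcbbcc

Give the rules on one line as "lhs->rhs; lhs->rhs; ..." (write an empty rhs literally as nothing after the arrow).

acb->ca; baa->a

  | bbbccbcbbb
  | abac
  | babbacacc
  | acaccccaaaba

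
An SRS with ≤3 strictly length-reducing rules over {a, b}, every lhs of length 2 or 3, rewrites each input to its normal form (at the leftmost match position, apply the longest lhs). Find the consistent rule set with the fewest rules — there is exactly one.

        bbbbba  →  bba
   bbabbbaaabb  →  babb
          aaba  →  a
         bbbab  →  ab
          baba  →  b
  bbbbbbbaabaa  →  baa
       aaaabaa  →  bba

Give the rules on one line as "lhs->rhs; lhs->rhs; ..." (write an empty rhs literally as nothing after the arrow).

  | bbbbba => bba
  | bbabbbaaabb => bbaaaabb => bbbbabb => babb
  | aaba => a
  | bbbab => ab

aaa->bb; aba->; bbb->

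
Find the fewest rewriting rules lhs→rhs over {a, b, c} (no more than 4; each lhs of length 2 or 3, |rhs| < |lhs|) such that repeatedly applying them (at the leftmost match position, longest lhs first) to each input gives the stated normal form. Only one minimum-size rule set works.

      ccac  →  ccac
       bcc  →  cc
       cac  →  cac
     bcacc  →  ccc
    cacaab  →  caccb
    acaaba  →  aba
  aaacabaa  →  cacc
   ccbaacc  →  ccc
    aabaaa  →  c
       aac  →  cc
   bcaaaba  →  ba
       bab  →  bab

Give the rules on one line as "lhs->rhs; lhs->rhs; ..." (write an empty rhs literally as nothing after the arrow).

aa->c; bc->a; bcc->cc; cba->ba

  | ccac
  | bcc => cc
  | cac
  | bcacc => aacc => ccc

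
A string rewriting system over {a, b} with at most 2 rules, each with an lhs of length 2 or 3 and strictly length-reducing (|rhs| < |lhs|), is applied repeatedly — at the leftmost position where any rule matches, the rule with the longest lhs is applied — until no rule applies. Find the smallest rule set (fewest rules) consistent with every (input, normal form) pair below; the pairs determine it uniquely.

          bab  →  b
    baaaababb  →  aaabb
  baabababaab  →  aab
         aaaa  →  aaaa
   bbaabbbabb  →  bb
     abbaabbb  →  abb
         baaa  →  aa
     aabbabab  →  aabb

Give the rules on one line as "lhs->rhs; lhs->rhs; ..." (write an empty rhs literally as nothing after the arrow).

  | bab => b
  | baaaababb => aaababb => aaabb
  | baabababaab => abababaab => ababaab => abaab => aab
  | aaaa

ba->; bbb->bb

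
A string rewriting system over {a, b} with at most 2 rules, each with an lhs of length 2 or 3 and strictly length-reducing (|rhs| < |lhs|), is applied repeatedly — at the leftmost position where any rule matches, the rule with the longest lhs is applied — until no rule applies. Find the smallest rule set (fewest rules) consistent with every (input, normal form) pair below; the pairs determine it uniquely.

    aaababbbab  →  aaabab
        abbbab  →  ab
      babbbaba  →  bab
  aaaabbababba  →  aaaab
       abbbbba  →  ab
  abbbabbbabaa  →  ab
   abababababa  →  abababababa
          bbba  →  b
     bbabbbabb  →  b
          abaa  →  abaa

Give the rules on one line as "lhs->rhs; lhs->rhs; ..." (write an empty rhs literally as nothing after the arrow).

  | aaababbbab => aaababbab => aaababbb => aaababb => aaabab
  | abbbab => abbab => abbb => abb => ab
  | babbbaba => babbaba => babbba => babba => babb => bab
  | aaaabbababba => aaaabbbabba => aaaabbabba => aaaabbbba => aaaabbba => aaaabba => aaaabb => aaaab

bb->b; bba->bb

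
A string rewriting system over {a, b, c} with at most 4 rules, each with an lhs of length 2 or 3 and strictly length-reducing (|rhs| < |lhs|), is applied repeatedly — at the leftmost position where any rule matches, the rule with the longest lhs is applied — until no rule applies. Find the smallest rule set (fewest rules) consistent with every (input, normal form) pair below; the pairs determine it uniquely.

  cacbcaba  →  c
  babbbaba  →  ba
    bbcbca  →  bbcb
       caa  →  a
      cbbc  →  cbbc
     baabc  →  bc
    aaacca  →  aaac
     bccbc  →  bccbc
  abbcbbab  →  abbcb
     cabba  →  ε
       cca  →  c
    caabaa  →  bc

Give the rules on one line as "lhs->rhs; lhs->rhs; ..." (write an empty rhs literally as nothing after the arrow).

  | cacbcaba => cbcaba => cbba => c
  | babbbaba => babba => ba
  | bbcbca => bbcb
  | caa => a

aca->bc; baa->ca; bba->; ca->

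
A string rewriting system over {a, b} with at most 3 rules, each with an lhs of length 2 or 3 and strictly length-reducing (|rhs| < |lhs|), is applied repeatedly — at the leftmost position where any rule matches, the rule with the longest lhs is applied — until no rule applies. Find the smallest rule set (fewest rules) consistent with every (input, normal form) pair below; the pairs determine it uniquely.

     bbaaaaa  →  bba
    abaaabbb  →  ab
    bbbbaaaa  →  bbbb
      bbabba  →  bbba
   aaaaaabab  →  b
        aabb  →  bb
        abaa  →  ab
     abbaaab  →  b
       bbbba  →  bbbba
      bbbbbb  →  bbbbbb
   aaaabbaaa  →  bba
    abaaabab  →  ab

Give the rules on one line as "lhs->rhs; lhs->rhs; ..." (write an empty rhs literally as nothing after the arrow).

  | bbaaaaa => bbaaa => bba
  | abaaabbb => ababbb => abbb => ab
  | bbbbaaaa => bbbbaa => bbbb
  | bbabba => bbba

aa->; abb->a; bab->b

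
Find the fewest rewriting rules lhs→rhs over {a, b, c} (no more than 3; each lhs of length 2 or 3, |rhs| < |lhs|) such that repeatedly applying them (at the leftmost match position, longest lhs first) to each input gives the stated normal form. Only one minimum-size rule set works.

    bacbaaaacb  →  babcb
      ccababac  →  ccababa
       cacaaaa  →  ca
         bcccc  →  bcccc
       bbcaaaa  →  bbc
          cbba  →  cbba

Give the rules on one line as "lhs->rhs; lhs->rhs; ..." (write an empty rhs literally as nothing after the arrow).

  | bacbaaaacb => babaaaacb => babaacb => babcb
  | ccababac => ccababa
  | cacaaaa => caaaaa => caaa => ca
  | bcccc

aa->; ac->a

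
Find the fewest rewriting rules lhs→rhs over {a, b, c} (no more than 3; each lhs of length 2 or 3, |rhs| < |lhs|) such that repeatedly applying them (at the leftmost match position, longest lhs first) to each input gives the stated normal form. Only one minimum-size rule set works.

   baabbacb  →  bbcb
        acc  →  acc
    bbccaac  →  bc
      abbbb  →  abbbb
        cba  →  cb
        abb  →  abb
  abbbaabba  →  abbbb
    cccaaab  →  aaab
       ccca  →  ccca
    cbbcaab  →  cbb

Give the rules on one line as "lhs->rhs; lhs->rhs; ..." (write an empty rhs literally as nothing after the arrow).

ba->b; baa->; caa->aa

  | baabbacb => bbacb => bbcb
  | acc
  | bbccaac => bbcaac => bbaac => bc
  | abbbb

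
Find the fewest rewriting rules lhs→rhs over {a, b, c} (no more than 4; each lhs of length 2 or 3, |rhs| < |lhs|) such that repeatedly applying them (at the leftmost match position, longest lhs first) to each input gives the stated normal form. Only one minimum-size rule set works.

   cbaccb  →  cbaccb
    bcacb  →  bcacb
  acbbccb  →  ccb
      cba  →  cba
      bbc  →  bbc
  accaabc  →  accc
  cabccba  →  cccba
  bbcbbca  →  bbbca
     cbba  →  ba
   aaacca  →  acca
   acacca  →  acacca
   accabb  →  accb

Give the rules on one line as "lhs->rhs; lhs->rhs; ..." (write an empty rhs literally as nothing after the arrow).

aa->a; ab->; cbb->b

  | cbaccb
  | bcacb
  | acbbccb => abccb => ccb
  | cba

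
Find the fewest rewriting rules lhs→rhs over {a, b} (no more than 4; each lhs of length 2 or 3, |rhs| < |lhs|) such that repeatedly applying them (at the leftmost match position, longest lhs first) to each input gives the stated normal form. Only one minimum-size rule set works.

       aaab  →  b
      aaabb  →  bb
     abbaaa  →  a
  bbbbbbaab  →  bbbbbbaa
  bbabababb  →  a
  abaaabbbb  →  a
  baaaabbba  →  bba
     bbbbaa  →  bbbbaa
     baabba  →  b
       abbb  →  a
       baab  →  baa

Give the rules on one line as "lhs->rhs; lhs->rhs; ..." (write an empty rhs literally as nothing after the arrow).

aaa->; ab->a; bab->

  | aaab => b
  | aaabb => bb
  | abbaaa => abaaa => aaaa => a
  | bbbbbbaab => bbbbbbaa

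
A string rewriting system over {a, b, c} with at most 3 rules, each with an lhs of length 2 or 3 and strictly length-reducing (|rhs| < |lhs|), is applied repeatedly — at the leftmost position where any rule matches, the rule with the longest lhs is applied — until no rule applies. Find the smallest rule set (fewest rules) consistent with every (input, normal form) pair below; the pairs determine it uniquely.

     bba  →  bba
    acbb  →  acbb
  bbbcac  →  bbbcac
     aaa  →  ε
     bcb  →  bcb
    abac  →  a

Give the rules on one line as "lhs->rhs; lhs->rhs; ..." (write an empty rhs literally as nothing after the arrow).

  | bba
  | acbb
  | bbbcac
  | aaa => ε

aaa->; bac->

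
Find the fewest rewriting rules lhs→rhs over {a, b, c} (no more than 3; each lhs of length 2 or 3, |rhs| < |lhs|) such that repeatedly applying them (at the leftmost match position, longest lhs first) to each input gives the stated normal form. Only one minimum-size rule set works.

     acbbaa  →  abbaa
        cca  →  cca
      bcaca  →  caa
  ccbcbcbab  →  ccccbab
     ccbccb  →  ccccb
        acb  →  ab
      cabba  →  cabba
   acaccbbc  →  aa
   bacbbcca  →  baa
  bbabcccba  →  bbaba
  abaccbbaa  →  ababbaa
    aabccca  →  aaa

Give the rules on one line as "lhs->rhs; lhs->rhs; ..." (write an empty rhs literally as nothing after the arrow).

  | acbbaa => abbaa
  | cca
  | bcaca => caca => caa
  | ccbcbcbab => cccbcbab => ccccbab

ac->a; bc->c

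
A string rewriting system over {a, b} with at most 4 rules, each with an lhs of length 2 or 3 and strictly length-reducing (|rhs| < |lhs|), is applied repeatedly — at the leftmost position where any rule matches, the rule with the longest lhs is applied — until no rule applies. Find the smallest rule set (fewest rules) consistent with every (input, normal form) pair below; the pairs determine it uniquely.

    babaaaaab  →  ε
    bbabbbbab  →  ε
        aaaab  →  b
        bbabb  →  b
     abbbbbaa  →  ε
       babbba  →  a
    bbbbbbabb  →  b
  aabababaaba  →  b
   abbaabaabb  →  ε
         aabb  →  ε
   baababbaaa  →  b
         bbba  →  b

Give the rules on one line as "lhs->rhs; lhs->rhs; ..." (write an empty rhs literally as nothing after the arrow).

aa->; ab->; ba->b; bb->

  | babaaaaab => bbaaaaab => aaaaab => aaab => ab => ε
  | bbabbbbab => abbbbab => bbbab => bab => bb => ε
  | aaaab => aab => b
  | bbabb => abb => b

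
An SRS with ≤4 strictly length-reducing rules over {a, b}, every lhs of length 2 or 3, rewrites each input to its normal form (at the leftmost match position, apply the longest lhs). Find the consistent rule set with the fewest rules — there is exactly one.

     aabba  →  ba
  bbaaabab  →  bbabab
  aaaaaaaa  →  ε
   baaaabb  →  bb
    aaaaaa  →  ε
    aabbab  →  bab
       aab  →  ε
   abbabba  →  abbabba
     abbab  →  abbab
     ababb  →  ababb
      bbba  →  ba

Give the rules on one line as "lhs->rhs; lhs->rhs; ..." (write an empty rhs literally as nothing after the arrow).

  | aabba => ba
  | bbaaabab => bbabab
  | aaaaaaaa => aaaaaa => aaaa => aa => ε
  | baaaabb => baabb => bb

aa->; aab->; bbb->b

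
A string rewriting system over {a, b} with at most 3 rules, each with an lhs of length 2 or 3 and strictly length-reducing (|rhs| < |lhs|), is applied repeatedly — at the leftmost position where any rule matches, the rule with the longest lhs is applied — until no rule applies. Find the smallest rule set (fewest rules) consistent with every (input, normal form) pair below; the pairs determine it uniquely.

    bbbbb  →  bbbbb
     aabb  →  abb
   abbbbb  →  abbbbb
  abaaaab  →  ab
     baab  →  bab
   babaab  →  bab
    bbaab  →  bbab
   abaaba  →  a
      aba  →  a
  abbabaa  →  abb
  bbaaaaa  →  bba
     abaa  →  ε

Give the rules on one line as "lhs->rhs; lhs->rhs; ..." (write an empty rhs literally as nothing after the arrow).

aa->; aab->ab; aba->a

  | bbbbb
  | aabb => abb
  | abbbbb
  | abaaaab => aaaab => aab => ab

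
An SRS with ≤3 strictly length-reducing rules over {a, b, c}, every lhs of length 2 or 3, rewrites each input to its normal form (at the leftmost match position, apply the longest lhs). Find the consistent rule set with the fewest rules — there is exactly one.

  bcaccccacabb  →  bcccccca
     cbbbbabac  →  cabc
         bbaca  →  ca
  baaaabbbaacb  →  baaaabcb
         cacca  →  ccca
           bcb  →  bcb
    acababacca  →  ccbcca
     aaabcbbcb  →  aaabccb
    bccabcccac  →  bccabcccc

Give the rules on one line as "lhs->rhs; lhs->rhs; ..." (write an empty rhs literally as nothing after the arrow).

ac->c; bab->cb; bb->

  | bcaccccacabb => bcccccacabb => bccccccabb => bcccccca
  | cbbbbabac => cbbabac => cabac => cabc
  | bbaca => aca => ca
  | baaaabbbaacb => baaaabaacb => baaaabacb => baaaabcb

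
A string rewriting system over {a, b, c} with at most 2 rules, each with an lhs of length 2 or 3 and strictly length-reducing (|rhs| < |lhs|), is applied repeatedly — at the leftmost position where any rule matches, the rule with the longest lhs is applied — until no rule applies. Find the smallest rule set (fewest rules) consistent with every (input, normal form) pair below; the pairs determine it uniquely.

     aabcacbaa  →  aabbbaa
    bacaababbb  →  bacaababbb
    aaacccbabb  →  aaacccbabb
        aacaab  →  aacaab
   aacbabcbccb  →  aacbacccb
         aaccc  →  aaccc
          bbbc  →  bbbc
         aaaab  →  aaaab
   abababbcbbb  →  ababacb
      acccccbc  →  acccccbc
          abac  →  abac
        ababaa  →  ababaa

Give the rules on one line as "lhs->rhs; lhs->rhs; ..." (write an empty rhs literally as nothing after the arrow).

bcb->c; cac->b

  | aabcacbaa => aabbbaa
  | bacaababbb
  | aaacccbabb
  | aacaab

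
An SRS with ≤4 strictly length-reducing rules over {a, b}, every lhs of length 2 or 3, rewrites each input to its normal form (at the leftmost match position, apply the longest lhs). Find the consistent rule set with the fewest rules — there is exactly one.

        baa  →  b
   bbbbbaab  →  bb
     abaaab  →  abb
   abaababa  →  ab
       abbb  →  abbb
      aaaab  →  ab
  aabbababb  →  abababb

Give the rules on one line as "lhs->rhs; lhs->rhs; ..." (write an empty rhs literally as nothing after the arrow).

  | baa => b
  | bbbbbaab => bbbab => bb
  | abaaab => abb
  | abaababa => abaaba => abaa => ab

aa->; aaa->; aab->a; bba->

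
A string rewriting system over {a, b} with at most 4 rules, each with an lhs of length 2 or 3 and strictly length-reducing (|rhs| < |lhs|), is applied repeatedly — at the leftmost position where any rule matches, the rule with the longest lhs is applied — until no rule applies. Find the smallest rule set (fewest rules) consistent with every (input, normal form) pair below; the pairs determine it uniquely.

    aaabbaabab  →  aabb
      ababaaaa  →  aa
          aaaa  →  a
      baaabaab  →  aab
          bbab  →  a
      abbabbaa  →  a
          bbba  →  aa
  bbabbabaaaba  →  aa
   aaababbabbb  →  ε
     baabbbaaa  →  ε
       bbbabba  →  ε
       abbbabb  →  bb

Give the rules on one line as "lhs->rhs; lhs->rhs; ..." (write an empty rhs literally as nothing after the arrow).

  | aaabbaabab => bbaabab => baabab => aabab => aabb
  | ababaaaa => abbaaaa => abaaaa => aaaaa => aa
  | aaaa => a
  | baaabaab => aaabaab => baab => aab

aaa->; ba->a; bab->bb; bbb->a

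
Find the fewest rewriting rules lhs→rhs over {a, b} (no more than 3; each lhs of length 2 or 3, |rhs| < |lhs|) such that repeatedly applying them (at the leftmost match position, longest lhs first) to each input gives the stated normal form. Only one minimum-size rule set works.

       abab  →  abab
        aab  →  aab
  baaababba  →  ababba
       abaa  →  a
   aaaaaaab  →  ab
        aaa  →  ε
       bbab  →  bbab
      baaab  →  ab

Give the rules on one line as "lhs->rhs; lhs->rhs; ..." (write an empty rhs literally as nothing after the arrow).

  | abab
  | aab
  | baaababba => ababba
  | abaa => a

aaa->; baa->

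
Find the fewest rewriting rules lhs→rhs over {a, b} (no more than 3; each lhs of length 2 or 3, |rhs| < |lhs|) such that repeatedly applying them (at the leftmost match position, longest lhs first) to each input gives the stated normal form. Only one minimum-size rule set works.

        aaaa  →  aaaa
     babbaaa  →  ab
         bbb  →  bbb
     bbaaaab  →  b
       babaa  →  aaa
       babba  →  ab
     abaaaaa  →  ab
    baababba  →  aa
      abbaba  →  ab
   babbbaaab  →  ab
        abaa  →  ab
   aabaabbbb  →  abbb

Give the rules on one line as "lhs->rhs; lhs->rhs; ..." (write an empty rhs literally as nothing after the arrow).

  | aaaa
  | babbaaa => abaaa => abaa => aba => ab
  | bbb
  | bbaaaab => bbaaab => bbaab => bbab => ba => b

aab->ba; ba->b; bab->a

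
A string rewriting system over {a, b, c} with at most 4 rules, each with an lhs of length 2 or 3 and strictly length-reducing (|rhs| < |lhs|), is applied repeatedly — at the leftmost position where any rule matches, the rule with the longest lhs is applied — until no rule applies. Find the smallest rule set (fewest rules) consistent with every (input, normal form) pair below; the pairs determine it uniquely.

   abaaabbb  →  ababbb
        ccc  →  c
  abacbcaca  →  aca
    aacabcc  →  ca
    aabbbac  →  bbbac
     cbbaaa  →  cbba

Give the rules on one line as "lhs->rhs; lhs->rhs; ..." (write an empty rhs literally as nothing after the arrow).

aa->; bc->c; cc->

  | abaaabbb => ababbb
  | ccc => c
  | abacbcaca => abaccaca => abaaca => abca => aca
  | aacabcc => cabcc => cacc => ca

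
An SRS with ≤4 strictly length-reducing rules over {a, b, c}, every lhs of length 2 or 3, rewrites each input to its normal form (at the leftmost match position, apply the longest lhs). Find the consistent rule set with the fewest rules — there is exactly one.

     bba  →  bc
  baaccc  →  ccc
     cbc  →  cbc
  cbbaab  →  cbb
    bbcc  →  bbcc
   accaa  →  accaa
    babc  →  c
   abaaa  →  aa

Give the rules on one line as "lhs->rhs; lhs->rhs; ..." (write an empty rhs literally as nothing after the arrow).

ba->c; baa->; bab->

  | bba => bc
  | baaccc => ccc
  | cbc
  | cbbaab => cbb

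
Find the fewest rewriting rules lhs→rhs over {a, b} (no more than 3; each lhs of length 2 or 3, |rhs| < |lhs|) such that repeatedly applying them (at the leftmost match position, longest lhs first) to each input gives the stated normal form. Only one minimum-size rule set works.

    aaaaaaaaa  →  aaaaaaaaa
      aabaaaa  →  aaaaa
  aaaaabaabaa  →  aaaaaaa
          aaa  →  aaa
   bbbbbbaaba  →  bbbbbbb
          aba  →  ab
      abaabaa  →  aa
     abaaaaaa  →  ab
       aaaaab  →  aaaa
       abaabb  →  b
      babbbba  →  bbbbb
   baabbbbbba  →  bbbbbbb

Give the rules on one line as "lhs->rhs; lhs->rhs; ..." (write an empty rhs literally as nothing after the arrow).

  | aaaaaaaaa
  | aabaaaa => aaaaa
  | aaaaabaabaa => aaaaaabaa => aaaaaaa
  | aaa

aab->a; abb->; ba->b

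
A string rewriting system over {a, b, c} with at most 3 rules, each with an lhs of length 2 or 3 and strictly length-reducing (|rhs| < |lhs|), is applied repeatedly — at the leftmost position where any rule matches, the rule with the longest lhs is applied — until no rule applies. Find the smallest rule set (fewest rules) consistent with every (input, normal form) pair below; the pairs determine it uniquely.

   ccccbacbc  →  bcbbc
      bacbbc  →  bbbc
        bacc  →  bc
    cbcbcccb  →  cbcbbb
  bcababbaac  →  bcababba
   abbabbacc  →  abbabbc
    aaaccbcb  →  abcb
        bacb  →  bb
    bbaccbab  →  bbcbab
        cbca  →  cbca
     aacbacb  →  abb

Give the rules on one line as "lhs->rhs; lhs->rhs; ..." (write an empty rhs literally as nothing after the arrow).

  | ccccbacbc => bcbacbc => bcbbc
  | bacbbc => bbbc
  | bacc => bc
  | cbcbcccb => cbcbbb

ac->; ccc->b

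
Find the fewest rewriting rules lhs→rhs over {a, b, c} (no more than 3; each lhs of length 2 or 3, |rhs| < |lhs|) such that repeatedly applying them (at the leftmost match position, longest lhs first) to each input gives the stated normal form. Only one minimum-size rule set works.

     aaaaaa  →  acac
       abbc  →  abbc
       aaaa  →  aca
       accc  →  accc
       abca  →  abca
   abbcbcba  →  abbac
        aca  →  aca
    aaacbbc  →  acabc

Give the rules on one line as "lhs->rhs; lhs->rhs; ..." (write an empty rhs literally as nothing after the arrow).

aaa->ac; cb->a

  | aaaaaa => acaaa => acac
  | abbc
  | aaaa => aca
  | accc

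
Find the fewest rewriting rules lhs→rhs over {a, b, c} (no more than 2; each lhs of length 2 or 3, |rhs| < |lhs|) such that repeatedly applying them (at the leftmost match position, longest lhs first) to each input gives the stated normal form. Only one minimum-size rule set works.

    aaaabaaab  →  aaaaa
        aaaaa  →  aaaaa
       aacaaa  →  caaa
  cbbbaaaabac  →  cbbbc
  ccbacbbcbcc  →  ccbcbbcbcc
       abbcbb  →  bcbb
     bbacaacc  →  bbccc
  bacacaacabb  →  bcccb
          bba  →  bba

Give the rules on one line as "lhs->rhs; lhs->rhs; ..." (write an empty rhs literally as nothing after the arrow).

  | aaaabaaab => aaaaaab => aaaaa
  | aaaaa
  | aacaaa => acaaa => caaa
  | cbbbaaaabac => cbbbaaaac => cbbbaaac => cbbbaac => cbbbac => cbbbc

ab->; ac->c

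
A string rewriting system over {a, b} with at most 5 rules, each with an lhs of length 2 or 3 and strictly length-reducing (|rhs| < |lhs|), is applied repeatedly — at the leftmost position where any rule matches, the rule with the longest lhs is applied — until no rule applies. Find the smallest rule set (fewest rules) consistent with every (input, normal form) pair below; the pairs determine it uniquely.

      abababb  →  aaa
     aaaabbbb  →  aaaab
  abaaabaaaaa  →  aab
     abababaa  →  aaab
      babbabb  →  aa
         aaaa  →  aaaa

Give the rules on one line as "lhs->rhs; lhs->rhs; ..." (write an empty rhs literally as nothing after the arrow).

ba->b; bab->ab; bb->; bbb->

  | abababb => aababb => aaabb => aaa
  | aaaabbbb => aaaab
  | abaaabaaaaa => abaabaaaaa => ababaaaaa => aabaaaaa => aabaaaa => aabaaa => aabaa => aaba => aab
  | abababaa => aababaa => aaabaa => aaaba => aaab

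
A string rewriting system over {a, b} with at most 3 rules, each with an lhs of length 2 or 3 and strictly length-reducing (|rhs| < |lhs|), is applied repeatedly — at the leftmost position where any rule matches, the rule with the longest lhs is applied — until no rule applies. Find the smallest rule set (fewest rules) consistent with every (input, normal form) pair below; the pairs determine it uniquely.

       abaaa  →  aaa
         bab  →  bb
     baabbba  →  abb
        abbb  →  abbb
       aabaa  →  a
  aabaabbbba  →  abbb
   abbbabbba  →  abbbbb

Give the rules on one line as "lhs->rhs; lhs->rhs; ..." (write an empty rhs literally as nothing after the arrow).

  | abaaa => aaa
  | bab => bb
  | baabbba => abbba => abb
  | abbb

aab->b; ba->; bab->bb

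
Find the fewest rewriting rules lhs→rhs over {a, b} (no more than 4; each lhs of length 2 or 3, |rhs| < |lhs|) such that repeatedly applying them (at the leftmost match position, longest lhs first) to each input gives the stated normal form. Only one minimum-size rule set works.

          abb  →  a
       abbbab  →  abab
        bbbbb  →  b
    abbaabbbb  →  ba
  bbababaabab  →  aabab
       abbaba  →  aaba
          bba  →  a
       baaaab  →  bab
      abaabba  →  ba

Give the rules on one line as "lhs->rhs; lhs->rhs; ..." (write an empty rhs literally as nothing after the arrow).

aaa->ba; baa->a; bb->

  | abb => a
  | abbbab => abab
  | bbbbb => bbb => b
  | abbaabbbb => aaabbbb => babbbb => babb => ba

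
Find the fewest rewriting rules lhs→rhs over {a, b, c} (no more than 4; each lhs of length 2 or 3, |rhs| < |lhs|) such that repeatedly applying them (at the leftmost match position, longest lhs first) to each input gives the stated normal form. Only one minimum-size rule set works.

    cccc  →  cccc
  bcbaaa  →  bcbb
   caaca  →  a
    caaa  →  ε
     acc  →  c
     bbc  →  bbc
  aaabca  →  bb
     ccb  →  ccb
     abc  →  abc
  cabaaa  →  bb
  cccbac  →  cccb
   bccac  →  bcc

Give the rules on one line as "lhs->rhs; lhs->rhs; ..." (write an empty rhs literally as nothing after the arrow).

aa->; aaa->b; ac->; ca->

  | cccc
  | bcbaaa => bcbb
  | caaca => aca => a
  | caaa => aa => ε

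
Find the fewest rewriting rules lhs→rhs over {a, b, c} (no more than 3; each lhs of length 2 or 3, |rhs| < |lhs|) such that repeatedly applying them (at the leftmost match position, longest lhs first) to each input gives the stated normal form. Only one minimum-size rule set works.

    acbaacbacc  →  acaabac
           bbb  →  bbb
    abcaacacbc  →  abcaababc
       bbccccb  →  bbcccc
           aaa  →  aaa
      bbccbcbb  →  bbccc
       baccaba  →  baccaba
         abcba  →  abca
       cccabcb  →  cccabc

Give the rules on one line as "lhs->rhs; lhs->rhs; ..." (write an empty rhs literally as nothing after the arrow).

cac->ba; cb->c

  | acbaacbacc => acaacbacc => acaacacc => acaabac
  | bbb
  | abcaacacbc => abcaababc
  | bbccccb => bbcccc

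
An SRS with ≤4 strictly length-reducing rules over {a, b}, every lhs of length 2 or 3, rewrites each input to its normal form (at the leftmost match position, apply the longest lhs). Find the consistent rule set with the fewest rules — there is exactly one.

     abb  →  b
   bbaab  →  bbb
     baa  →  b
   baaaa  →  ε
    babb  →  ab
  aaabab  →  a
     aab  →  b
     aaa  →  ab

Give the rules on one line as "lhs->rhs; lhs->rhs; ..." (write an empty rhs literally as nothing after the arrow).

  | abb => b
  | bbaab => bbb
  | baa => b
  | baaaa => baba => aa => ε

aa->; aaa->ab; abb->b; bab->a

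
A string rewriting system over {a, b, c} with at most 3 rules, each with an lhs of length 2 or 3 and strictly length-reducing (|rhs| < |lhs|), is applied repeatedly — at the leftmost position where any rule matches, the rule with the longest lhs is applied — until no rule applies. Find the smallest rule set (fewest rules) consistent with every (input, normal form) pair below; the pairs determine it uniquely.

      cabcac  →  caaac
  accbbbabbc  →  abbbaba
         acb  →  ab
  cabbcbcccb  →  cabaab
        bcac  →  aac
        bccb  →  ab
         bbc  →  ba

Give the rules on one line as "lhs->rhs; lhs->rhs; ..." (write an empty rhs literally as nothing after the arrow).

  | cabcac => caaac
  | accbbbabbc => acbbbabbc => abbbabbc => abbbaba
  | acb => ab
  | cabbcbcccb => cababcccb => cabaaccb => cabaacb => cabaab

bc->a; cb->b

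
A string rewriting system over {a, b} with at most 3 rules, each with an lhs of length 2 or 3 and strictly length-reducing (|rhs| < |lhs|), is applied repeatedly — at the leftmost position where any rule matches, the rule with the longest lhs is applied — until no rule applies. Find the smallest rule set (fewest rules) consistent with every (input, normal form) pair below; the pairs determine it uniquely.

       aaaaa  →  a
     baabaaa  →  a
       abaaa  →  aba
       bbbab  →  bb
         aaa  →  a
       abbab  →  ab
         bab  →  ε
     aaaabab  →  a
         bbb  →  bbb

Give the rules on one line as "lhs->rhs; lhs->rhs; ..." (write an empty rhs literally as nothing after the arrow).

  | aaaaa => aaaa => aaa => aa => a
  | baabaaa => babaaa => aaa => aa => a
  | abaaa => abaa => aba
  | bbbab => bb

aa->a; bab->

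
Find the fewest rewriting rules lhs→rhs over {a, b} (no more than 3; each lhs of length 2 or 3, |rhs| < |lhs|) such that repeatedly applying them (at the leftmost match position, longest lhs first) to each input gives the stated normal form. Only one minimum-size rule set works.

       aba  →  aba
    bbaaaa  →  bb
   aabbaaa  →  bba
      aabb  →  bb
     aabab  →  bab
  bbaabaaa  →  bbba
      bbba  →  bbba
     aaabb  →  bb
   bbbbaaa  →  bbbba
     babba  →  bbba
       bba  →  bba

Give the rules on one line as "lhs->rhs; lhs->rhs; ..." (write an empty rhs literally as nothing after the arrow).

aa->; abb->bb

  | aba
  | bbaaaa => bbaa => bb
  | aabbaaa => bbaaa => bba
  | aabb => bb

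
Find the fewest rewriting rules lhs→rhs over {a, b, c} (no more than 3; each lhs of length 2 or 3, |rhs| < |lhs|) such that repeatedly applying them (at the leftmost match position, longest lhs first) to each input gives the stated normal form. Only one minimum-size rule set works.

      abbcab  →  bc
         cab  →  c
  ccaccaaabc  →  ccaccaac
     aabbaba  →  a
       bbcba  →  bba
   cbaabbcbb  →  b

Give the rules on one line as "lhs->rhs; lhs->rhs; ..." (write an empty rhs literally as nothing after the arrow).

  | abbcab => bcab => bc
  | cab => c
  | ccaccaaabc => ccaccaac
  | aabbaba => ababa => aba => a

ab->; cb->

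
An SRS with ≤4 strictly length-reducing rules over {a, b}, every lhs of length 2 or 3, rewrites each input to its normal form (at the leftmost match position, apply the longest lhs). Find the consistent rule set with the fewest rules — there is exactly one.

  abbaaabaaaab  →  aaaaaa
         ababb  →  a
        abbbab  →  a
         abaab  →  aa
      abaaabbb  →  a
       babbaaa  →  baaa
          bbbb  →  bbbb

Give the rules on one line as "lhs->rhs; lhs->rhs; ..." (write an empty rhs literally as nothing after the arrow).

  | abbaaabaaaab => abaaabaaaab => aaaabaaaab => aaaaaaab => aaaaaa
  | ababb => aabb => ab => a
  | abbbab => abbab => abab => aab => a
  | abaab => aaab => aa

aab->a; ab->a; bab->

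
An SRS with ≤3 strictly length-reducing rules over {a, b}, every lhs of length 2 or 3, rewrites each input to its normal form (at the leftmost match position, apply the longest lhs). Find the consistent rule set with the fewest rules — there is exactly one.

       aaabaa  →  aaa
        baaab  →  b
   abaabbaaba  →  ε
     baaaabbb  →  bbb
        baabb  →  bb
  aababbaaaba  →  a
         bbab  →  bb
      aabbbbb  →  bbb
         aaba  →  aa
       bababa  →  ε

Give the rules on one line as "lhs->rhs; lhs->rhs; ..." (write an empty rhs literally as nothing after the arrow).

  | aaabaa => aaaba => aaa
  | baaab => baab => bab => b
  | abaabbaaba => ababbaaba => abbaaba => baaba => baba => ba => ε
  | baaaabbb => baaabbb => baabbb => babbb => bbb

abb->b; ba->; baa->ba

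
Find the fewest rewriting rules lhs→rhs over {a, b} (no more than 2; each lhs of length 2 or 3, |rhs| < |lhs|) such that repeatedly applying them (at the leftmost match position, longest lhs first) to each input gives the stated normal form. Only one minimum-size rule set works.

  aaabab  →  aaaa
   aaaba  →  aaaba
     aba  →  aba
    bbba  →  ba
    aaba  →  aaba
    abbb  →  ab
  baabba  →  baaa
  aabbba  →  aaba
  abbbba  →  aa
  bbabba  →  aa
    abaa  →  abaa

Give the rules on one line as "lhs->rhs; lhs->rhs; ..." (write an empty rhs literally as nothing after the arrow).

  | aaabab => aaaa
  | aaaba
  | aba
  | bbba => ba

bab->a; bb->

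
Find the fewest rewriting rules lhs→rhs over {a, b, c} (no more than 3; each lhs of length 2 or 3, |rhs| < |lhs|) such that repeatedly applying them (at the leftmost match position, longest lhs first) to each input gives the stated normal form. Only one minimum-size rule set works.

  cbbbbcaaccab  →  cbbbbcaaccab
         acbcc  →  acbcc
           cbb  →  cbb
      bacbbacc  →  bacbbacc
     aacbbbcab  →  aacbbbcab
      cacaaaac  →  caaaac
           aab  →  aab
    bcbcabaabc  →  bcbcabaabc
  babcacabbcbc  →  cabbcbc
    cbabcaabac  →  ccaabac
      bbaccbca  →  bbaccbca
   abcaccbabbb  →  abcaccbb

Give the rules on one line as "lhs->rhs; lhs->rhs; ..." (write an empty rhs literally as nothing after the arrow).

aca->a; bab->

  | cbbbbcaaccab
  | acbcc
  | cbb
  | bacbbacc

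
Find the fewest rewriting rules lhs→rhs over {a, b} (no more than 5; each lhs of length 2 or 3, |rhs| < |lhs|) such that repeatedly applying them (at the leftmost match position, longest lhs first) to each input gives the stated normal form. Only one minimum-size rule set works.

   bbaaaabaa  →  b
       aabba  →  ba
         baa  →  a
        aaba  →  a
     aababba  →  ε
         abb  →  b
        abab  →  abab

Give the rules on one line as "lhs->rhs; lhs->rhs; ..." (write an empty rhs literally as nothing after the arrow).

aa->b; aaa->; aab->; bb->a

  | bbaaaabaa => aaaaabaa => aabaa => aa => b
  | aabba => ba
  | baa => bb => a
  | aaba => a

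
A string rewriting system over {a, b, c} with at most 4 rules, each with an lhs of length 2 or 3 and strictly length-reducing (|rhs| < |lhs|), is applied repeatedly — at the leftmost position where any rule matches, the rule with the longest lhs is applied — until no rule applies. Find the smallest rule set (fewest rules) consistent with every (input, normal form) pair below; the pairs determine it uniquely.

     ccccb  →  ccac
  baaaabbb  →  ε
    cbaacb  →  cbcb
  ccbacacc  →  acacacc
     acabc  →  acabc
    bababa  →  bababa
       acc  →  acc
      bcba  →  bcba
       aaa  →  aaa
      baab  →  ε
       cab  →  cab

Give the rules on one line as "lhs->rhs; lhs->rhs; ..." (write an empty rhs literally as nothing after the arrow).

baa->b; bb->; ccb->ac

  | ccccb => ccac
  | baaaabbb => baabbb => bbbb => bb => ε
  | cbaacb => cbcb
  | ccbacacc => acacacc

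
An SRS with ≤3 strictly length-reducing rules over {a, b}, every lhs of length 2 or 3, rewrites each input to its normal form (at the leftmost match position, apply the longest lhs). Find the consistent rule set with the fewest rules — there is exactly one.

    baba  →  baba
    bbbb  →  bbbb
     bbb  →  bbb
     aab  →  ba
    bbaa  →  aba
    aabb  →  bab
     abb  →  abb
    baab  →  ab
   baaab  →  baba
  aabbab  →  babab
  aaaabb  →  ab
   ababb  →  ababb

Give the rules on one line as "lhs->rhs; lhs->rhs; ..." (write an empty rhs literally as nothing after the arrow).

  | baba
  | bbbb
  | bbb
  | aab => ba

aab->ba; bba->ab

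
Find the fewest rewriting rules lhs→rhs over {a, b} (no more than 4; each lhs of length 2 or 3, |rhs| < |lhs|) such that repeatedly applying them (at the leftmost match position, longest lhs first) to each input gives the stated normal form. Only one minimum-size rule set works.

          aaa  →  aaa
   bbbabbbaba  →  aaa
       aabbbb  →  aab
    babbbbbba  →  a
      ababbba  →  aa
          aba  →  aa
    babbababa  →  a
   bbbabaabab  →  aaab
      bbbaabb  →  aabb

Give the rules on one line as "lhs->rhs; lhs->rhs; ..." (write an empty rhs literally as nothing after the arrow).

  | aaa
  | bbbabbbaba => abbbaba => aaba => aaa
  | aabbbb => aab
  | babbbbbba => bbbbbba => bbba => a

ba->a; bab->b; bbb->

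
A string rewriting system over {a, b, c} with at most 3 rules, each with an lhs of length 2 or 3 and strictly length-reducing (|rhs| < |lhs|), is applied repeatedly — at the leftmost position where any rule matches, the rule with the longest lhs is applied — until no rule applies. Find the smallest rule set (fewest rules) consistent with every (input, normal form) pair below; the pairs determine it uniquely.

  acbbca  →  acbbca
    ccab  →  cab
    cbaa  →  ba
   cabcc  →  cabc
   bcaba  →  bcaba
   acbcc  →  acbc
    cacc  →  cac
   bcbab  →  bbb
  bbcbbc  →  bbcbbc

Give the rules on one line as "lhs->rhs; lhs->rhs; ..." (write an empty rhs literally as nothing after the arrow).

cba->b; cc->c

  | acbbca
  | ccab => cab
  | cbaa => ba
  | cabcc => cabc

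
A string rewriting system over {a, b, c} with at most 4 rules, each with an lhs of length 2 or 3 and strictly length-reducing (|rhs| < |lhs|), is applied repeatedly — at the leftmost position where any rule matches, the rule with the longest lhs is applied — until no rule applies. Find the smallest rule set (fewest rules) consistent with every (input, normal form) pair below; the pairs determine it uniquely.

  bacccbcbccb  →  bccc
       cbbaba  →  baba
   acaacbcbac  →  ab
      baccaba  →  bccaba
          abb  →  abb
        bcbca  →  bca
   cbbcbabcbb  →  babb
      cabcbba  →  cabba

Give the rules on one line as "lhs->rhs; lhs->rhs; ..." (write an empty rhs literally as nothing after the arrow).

  | bacccbcbccb => bcccbcbccb => bcccbccb => bccccb => bccc
  | cbbaba => baba
  | acaacbcbac => aacbcbac => abcbac => abac => ab
  | baccaba => bccaba

ac->; acc->cc; cb->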